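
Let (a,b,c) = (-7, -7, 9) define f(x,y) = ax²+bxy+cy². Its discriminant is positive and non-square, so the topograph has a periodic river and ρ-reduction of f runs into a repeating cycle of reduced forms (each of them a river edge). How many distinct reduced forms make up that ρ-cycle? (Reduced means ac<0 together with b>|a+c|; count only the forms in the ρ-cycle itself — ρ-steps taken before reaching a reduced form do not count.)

D = 301, ⌊√D⌋ = 17
descent: ρ → (9,7,-7)  [lands on river]
river: ρ → (-7,7,9)
river: ρ → (9,11,-5)
river: ρ → (-5,9,11)
river: ρ → (11,13,-3)
river: ρ → (-3,17,1)
river: ρ → (1,17,-3)
river: ρ → (-3,13,11)
river: ρ → (11,9,-5)
river: ρ → (-5,11,9)
ρ-cycle length = 10 (tail of 1 descent step not counted)

10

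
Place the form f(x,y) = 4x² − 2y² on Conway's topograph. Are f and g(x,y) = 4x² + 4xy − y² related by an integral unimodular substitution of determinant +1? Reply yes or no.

D₁ = 32, D₂ = 32
river cycle of f (length 2): (-2, 4, 2), (2, 4, -2)
river cycle of g (length 2): (-1, 4, 4), (4, 4, -1)
cycles differ ⇒ inequivalent

no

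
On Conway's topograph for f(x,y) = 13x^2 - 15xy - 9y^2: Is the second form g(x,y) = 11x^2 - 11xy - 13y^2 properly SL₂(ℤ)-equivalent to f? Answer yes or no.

D₁ = 693, D₂ = 693
river cycle of f (length 6): (-9, 15, 13), (13, 11, -11), (-11, 11, 13), (13, 15, -9), (-9, 21, 7), (7, 21, -9)
river cycle of g (length 6): (-13, 11, 11), (11, 11, -13), (-13, 15, 9), (9, 21, -7), (-7, 21, 9), (9, 15, -13)
cycles differ ⇒ inequivalent

no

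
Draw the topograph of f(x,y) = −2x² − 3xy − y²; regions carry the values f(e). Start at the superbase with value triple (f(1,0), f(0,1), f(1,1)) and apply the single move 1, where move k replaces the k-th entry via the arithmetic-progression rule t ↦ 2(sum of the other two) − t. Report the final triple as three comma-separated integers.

start (-2,-1,-6) = (f(1,0),f(0,1),f(1,1))
replace slot 1: 2·((-1)+(-6)) − (-2) = -12 → (-12,-1,-6)

-12,-1,-6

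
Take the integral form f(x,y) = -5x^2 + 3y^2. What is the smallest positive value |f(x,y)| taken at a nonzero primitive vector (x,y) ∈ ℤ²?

descent: ρ → (3,6,-2)  [lands on river]
river: ρ → (-2,6,3)
closes: descent 1, river 2
min |a| on river = 2

2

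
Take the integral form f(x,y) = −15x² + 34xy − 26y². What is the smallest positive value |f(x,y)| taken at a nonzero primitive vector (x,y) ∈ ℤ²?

translate: b→-4 (≡-34 mod 30), so (15,-34,26)→(15,-4,7)
flip: (15,-4,7)→(7,4,15)
reduced (well bottom): (7,4,15) with a≤c, −a<b≤a
well minimum |f| = |-7| = 7 (negative-definite)

7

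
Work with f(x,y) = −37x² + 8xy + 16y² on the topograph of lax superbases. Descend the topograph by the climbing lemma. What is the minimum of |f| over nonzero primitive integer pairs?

descent: ρ → (16,24,-29)  [lands on river]
river: ρ → (-29,34,11)
river: ρ → (11,32,-32)
river: ρ → (-32,32,11)
river: ρ → (11,34,-29)
river: ρ → (-29,24,16)
river: ρ → (16,40,-13)
river: ρ → (-13,38,19)
river: ρ → (19,38,-13)
river: ρ → (-13,40,16)
closes: descent 1, river 10
min |a| on river = 11

11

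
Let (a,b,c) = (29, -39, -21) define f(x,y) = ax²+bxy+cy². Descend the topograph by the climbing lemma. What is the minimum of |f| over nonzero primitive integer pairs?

descent: ρ → (-21,39,29)  [lands on river]
river: ρ → (29,19,-31)
river: ρ → (-31,43,17)
river: ρ → (17,59,-7)
river: ρ → (-7,53,41)
river: ρ → (41,29,-19)
river: ρ → (-19,47,23)
river: ρ → (23,45,-21)
closes: descent 1, river 8
min |a| on river = 7

7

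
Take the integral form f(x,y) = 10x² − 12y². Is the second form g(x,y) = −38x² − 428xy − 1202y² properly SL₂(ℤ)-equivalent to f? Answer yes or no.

D₁ = 480, D₂ = 480
river cycle of f (length 2): (10, 20, -2), (-2, 20, 10)
river cycle of g (length 2): (-2, 20, 10), (10, 20, -2)
cycles coincide ⇒ equivalent

yes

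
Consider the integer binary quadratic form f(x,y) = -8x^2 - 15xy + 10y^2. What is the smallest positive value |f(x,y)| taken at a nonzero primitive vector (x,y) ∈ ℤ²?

descent: ρ → (10,15,-8)  [lands on river]
river: ρ → (-8,17,8)
river: ρ → (8,15,-10)
river: ρ → (-10,5,13)
river: ρ → (13,21,-2)
river: ρ → (-2,23,2)
river: ρ → (2,21,-13)
river: ρ → (-13,5,10)
closes: descent 1, river 8
min |a| on river = 2

2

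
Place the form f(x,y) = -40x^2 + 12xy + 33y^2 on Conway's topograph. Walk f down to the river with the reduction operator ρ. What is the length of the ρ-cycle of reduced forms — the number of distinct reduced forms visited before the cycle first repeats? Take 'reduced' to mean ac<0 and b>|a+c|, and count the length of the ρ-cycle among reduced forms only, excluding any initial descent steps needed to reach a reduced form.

D = 5424, ⌊√D⌋ = 73
river: ρ → (33,54,-19)
river: ρ → (-19,60,24)
river: ρ → (24,36,-43)
river: ρ → (-43,50,17)
river: ρ → (17,52,-40)
river: ρ → (-40,28,29)
river: ρ → (29,30,-39)
river: ρ → (-39,48,20)
river: ρ → (20,72,-3)
river: ρ → (-3,72,20)
river: ρ → (20,48,-39)
river: ρ → (-39,30,29)
river: ρ → (29,28,-40)
river: ρ → (-40,52,17)
river: ρ → (17,50,-43)
river: ρ → (-43,36,24)
river: ρ → (24,60,-19)
river: ρ → (-19,54,33)
river: ρ → (33,12,-40)
river: ρ → (-40,68,5)
river: ρ → (5,72,-12)
river: ρ → (-12,72,5)
river: ρ → (5,68,-40)
river: ρ → (-40,12,33)
ρ-cycle length = 24 (tail of 0 descent steps not counted)

24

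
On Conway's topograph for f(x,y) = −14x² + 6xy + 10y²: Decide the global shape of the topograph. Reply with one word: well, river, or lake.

D = b²−4ac = 6² − 4·(-14)·10 = 596
D > 0 non-square ⇒ indefinite ⇒ periodic river

river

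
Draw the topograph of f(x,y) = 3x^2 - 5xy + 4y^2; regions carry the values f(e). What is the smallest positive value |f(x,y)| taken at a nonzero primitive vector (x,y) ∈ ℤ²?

translate: b→1 (≡-5 mod 6), so (3,-5,4)→(3,1,2)
flip: (3,1,2)→(2,-1,3)
reduced (well bottom): (2,-1,3) with a≤c, −a<b≤a
well minimum = a = 2

2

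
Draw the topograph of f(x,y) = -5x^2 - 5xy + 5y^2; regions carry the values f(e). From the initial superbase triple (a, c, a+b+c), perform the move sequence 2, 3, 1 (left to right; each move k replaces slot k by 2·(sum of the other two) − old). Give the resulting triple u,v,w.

start (-5,5,-5) = (f(1,0),f(0,1),f(1,1))
replace slot 2: 2·((-5)+(-5)) − 5 = -25 → (-5,-25,-5)
replace slot 3: 2·((-5)+(-25)) − (-5) = -55 → (-5,-25,-55)
replace slot 1: 2·((-25)+(-55)) − (-5) = -155 → (-155,-25,-55)

-155,-25,-55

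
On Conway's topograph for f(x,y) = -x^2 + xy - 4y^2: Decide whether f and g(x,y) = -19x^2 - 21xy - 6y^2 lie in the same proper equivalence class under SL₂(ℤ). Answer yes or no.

D₁ = -15, D₂ = -15
f is negative-definite; reduce −f:
−f: translate: b→1 (≡-1 mod 2), so (1,-1,4)→(1,1,4)
−f: reduced (well bottom): (1,1,4) with a≤c, −a<b≤a
flip sign back: reduced form of f is (-1,-1,-4)
g is negative-definite; reduce −g:
−g: translate: b→-17 (≡21 mod 38), so (19,21,6)→(19,-17,4)
−g: flip: (19,-17,4)→(4,17,19)
−g: translate: b→1 (≡17 mod 8), so (4,17,19)→(4,1,1)
−g: flip: (4,1,1)→(1,-1,4)
−g: translate: b→1 (≡-1 mod 2), so (1,-1,4)→(1,1,4)
−g: reduced (well bottom): (1,1,4) with a≤c, −a<b≤a
flip sign back: reduced form of g is (-1,-1,-4)
reduced forms (-1, -1, -4) vs (-1, -1, -4) ⇒ equivalent

yes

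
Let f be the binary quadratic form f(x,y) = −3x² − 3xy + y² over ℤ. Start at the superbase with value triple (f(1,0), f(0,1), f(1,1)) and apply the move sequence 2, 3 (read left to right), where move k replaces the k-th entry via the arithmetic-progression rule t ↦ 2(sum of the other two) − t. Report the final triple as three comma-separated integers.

start (-3,1,-5) = (f(1,0),f(0,1),f(1,1))
replace slot 2: 2·((-3)+(-5)) − 1 = -17 → (-3,-17,-5)
replace slot 3: 2·((-3)+(-17)) − (-5) = -35 → (-3,-17,-35)

-3,-17,-35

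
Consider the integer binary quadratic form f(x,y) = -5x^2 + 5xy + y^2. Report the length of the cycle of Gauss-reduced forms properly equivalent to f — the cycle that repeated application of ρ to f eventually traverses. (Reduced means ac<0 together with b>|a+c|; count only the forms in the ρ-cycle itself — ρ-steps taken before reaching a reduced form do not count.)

D = 45, ⌊√D⌋ = 6
river: ρ → (1,5,-5)
river: ρ → (-5,5,1)
ρ-cycle length = 2 (tail of 0 descent steps not counted)

2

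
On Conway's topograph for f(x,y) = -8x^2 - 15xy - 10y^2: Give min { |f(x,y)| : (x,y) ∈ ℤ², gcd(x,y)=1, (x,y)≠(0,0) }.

translate: b→-1 (≡15 mod 16), so (8,15,10)→(8,-1,3)
flip: (8,-1,3)→(3,1,8)
reduced (well bottom): (3,1,8) with a≤c, −a<b≤a
well minimum |f| = |-3| = 3 (negative-definite)

3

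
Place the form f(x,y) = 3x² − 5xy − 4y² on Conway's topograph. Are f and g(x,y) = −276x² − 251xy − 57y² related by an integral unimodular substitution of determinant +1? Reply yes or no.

D₁ = 73, D₂ = 73
river cycle of f (length 18): (-4, 5, 3), (3, 7, -2), (-2, 5, 6), (6, 7, -1), (-1, 7, 6), (6, 5, -2), (-2, 7, 3), (3, 5, -4), (-4, 3, 4), (4, 5, -3), … (8 more)
river cycle of g (length 18): (-2, 5, 6), (6, 7, -1), (-1, 7, 6), (6, 5, -2), (-2, 7, 3), (3, 5, -4), (-4, 3, 4), (4, 5, -3), (-3, 7, 2), (2, 5, -6), … (8 more)
cycles coincide ⇒ equivalent

yes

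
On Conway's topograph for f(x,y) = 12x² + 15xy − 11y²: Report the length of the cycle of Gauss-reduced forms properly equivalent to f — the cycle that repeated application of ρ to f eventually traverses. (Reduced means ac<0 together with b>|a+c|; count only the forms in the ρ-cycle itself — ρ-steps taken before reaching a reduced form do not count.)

D = 753, ⌊√D⌋ = 27
river: ρ → (-11,7,16)
river: ρ → (16,25,-2)
river: ρ → (-2,27,3)
river: ρ → (3,27,-2)
river: ρ → (-2,25,16)
river: ρ → (16,7,-11)
river: ρ → (-11,15,12)
river: ρ → (12,9,-14)
river: ρ → (-14,19,7)
river: ρ → (7,23,-8)
river: ρ → (-8,25,4)
river: ρ → (4,23,-14)
river: ρ → (-14,5,13)
river: ρ → (13,21,-6)
river: ρ → (-6,27,1)
river: ρ → (1,27,-6)
river: ρ → (-6,21,13)
river: ρ → (13,5,-14)
river: ρ → (-14,23,4)
river: ρ → (4,25,-8)
river: ρ → (-8,23,7)
river: ρ → (7,19,-14)
river: ρ → (-14,9,12)
river: ρ → (12,15,-11)
ρ-cycle length = 24 (tail of 0 descent steps not counted)

24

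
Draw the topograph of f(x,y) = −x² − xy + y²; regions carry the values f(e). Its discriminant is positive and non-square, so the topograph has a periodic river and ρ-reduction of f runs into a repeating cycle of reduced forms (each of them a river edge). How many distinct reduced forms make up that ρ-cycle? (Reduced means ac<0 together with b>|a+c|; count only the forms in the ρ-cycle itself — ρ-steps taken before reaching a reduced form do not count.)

D = 5, ⌊√D⌋ = 2
descent: ρ → (1,1,-1)  [lands on river]
river: ρ → (-1,1,1)
ρ-cycle length = 2 (tail of 1 descent step not counted)

2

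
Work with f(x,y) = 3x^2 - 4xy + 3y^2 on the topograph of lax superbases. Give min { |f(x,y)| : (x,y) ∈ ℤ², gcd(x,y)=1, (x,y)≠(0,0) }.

translate: b→2 (≡-4 mod 6), so (3,-4,3)→(3,2,2)
flip: (3,2,2)→(2,-2,3)
translate: b→2 (≡-2 mod 4), so (2,-2,3)→(2,2,3)
reduced (well bottom): (2,2,3) with a≤c, −a<b≤a
well minimum = a = 2

2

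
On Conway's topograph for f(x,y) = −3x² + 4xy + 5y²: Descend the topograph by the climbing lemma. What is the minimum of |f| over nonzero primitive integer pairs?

river: ρ → (5,6,-2)
river: ρ → (-2,6,5)
river: ρ → (5,4,-3)
river: ρ → (-3,8,1)
river: ρ → (1,8,-3)
river: ρ → (-3,4,5)
closes: descent 0, river 6
min |a| on river = 1

1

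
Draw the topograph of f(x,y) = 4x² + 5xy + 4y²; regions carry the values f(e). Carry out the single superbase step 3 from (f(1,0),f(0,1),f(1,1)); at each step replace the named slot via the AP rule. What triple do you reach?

start (4,4,13) = (f(1,0),f(0,1),f(1,1))
replace slot 3: 2·(4+4) − 13 = 3 → (4,4,3)

4,4,3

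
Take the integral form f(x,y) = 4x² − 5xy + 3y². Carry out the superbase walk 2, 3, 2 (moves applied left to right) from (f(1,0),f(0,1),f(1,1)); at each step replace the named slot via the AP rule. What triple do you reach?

start (4,3,2) = (f(1,0),f(0,1),f(1,1))
replace slot 2: 2·(4+2) − 3 = 9 → (4,9,2)
replace slot 3: 2·(4+9) − 2 = 24 → (4,9,24)
replace slot 2: 2·(4+24) − 9 = 47 → (4,47,24)

4,47,24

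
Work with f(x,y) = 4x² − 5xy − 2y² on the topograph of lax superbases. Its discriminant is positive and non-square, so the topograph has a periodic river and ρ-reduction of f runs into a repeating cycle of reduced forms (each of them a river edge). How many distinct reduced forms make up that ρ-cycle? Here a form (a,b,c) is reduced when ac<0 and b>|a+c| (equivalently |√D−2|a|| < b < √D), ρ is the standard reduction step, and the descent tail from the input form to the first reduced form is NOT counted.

D = 57, ⌊√D⌋ = 7
descent: ρ → (-2,5,4)  [lands on river]
river: ρ → (4,3,-3)
river: ρ → (-3,3,4)
river: ρ → (4,5,-2)
river: ρ → (-2,7,1)
river: ρ → (1,7,-2)
ρ-cycle length = 6 (tail of 1 descent step not counted)

6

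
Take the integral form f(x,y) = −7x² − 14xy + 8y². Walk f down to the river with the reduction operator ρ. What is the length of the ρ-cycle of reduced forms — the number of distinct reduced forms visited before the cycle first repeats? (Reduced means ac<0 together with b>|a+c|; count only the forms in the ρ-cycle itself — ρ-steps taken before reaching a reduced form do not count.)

D = 420, ⌊√D⌋ = 20
descent: ρ → (8,14,-7)  [lands on river]
river: ρ → (-7,14,8)
river: ρ → (8,18,-3)
river: ρ → (-3,18,8)
ρ-cycle length = 4 (tail of 1 descent step not counted)

4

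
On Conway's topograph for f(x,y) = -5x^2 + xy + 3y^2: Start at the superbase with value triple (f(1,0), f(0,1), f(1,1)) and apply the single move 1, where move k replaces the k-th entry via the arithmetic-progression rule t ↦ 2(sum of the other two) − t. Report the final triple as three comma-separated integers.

start (-5,3,-1) = (f(1,0),f(0,1),f(1,1))
replace slot 1: 2·(3+(-1)) − (-5) = 9 → (9,3,-1)

9,3,-1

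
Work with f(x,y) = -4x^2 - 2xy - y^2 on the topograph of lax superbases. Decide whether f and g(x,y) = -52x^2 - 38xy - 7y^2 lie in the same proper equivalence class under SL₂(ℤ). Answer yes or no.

D₁ = -12, D₂ = -12
f is negative-definite; reduce −f:
−f: flip: (4,2,1)→(1,-2,4)
−f: translate: b→0 (≡-2 mod 2), so (1,-2,4)→(1,0,3)
−f: reduced (well bottom): (1,0,3) with a≤c, −a<b≤a
flip sign back: reduced form of f is (-1,0,-3)
g is negative-definite; reduce −g:
−g: flip: (52,38,7)→(7,-38,52)
−g: translate: b→4 (≡-38 mod 14), so (7,-38,52)→(7,4,1)
−g: flip: (7,4,1)→(1,-4,7)
−g: translate: b→0 (≡-4 mod 2), so (1,-4,7)→(1,0,3)
−g: reduced (well bottom): (1,0,3) with a≤c, −a<b≤a
flip sign back: reduced form of g is (-1,0,-3)
reduced forms (-1, 0, -3) vs (-1, 0, -3) ⇒ equivalent

yes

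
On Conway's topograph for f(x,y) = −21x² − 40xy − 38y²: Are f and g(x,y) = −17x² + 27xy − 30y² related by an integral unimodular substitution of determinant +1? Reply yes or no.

D₁ = -1592, D₂ = -1311
discriminants differ ⇒ not SL₂(ℤ)-equivalent

no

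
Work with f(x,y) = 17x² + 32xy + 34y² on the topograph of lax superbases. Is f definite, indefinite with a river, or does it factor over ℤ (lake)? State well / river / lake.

D = b²−4ac = 32² − 4·17·34 = -1288
D < 0 ⇒ definite ⇒ every region one sign ⇒ single well

well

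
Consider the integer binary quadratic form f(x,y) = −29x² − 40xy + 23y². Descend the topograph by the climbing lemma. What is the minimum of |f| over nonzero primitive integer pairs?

descent: ρ → (23,40,-29)  [lands on river]
river: ρ → (-29,18,34)
river: ρ → (34,50,-13)
river: ρ → (-13,54,26)
river: ρ → (26,50,-17)
river: ρ → (-17,52,23)
closes: descent 1, river 6
min |a| on river = 13

13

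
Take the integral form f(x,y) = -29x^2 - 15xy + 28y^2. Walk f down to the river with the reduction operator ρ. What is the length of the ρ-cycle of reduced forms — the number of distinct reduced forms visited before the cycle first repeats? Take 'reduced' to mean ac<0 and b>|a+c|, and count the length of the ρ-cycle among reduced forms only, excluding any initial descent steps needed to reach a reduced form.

D = 3473, ⌊√D⌋ = 58
descent: ρ → (28,15,-29)  [lands on river]
river: ρ → (-29,43,14)
river: ρ → (14,41,-32)
river: ρ → (-32,23,23)
river: ρ → (23,23,-32)
river: ρ → (-32,41,14)
river: ρ → (14,43,-29)
river: ρ → (-29,15,28)
river: ρ → (28,41,-16)
river: ρ → (-16,55,7)
river: ρ → (7,57,-8)
river: ρ → (-8,55,14)
river: ρ → (14,57,-4)
river: ρ → (-4,55,28)
river: ρ → (28,57,-2)
river: ρ → (-2,55,56)
river: ρ → (56,57,-1)
river: ρ → (-1,57,56)
river: ρ → (56,55,-2)
river: ρ → (-2,57,28)
river: ρ → (28,55,-4)
river: ρ → (-4,57,14)
river: ρ → (14,55,-8)
river: ρ → (-8,57,7)
river: ρ → (7,55,-16)
river: ρ → (-16,41,28)
ρ-cycle length = 26 (tail of 1 descent step not counted)

26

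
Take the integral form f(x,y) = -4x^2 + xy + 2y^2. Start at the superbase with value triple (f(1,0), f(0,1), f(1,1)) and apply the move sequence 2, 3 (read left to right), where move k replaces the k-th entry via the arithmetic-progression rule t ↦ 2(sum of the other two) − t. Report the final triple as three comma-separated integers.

start (-4,2,-1) = (f(1,0),f(0,1),f(1,1))
replace slot 2: 2·((-4)+(-1)) − 2 = -12 → (-4,-12,-1)
replace slot 3: 2·((-4)+(-12)) − (-1) = -31 → (-4,-12,-31)

-4,-12,-31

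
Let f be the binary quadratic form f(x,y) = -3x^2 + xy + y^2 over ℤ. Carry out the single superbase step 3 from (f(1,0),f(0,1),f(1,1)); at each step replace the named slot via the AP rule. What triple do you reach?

start (-3,1,-1) = (f(1,0),f(0,1),f(1,1))
replace slot 3: 2·((-3)+1) − (-1) = -3 → (-3,1,-3)

-3,1,-3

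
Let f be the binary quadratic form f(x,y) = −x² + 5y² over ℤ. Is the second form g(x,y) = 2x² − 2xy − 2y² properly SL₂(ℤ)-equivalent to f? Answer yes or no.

D₁ = 20, D₂ = 20
river cycle of f (length 2): (-1, 4, 1), (1, 4, -1)
river cycle of g (length 2): (-2, 2, 2), (2, 2, -2)
cycles differ ⇒ inequivalent

no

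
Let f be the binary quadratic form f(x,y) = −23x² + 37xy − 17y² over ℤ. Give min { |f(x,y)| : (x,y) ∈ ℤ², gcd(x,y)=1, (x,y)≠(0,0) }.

translate: b→9 (≡-37 mod 46), so (23,-37,17)→(23,9,3)
flip: (23,9,3)→(3,-9,23)
translate: b→3 (≡-9 mod 6), so (3,-9,23)→(3,3,17)
reduced (well bottom): (3,3,17) with a≤c, −a<b≤a
well minimum |f| = |-3| = 3 (negative-definite)

3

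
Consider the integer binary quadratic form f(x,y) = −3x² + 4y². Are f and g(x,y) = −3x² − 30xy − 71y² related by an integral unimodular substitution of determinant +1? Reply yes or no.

D₁ = 48, D₂ = 48
river cycle of f (length 2): (-3, 6, 1), (1, 6, -3)
river cycle of g (length 2): (-3, 6, 1), (1, 6, -3)
cycles coincide ⇒ equivalent

yes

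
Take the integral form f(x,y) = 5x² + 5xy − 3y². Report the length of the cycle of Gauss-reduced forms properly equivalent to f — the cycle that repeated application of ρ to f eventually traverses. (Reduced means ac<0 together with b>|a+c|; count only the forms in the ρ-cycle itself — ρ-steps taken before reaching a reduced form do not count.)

D = 85, ⌊√D⌋ = 9
river: ρ → (-3,7,3)
river: ρ → (3,5,-5)
river: ρ → (-5,5,3)
river: ρ → (3,7,-3)
river: ρ → (-3,5,5)
river: ρ → (5,5,-3)
ρ-cycle length = 6 (tail of 0 descent steps not counted)

6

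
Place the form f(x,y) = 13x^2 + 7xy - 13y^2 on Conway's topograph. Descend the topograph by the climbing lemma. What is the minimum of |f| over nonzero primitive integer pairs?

river: ρ → (-13,19,7)
river: ρ → (7,23,-7)
river: ρ → (-7,19,13)
river: ρ → (13,7,-13)
closes: descent 0, river 4
min |a| on river = 7

7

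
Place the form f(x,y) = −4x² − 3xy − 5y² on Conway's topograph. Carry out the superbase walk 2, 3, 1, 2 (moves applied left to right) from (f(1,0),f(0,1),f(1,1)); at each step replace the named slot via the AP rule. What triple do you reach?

start (-4,-5,-12) = (f(1,0),f(0,1),f(1,1))
replace slot 2: 2·((-4)+(-12)) − (-5) = -27 → (-4,-27,-12)
replace slot 3: 2·((-4)+(-27)) − (-12) = -50 → (-4,-27,-50)
replace slot 1: 2·((-27)+(-50)) − (-4) = -150 → (-150,-27,-50)
replace slot 2: 2·((-150)+(-50)) − (-27) = -373 → (-150,-373,-50)

-150,-373,-50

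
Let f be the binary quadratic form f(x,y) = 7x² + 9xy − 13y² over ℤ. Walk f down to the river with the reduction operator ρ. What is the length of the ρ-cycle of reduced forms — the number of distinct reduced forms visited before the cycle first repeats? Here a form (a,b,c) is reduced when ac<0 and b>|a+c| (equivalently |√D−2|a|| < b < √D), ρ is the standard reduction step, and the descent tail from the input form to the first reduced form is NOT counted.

D = 445, ⌊√D⌋ = 21
river: ρ → (-13,17,3)
river: ρ → (3,19,-7)
river: ρ → (-7,9,13)
river: ρ → (13,17,-3)
river: ρ → (-3,19,7)
river: ρ → (7,9,-13)
ρ-cycle length = 6 (tail of 0 descent steps not counted)

6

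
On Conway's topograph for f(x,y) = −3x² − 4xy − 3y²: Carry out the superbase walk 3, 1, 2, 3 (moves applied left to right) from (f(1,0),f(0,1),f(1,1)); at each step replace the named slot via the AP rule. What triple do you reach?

start (-3,-3,-10) = (f(1,0),f(0,1),f(1,1))
replace slot 3: 2·((-3)+(-3)) − (-10) = -2 → (-3,-3,-2)
replace slot 1: 2·((-3)+(-2)) − (-3) = -7 → (-7,-3,-2)
replace slot 2: 2·((-7)+(-2)) − (-3) = -15 → (-7,-15,-2)
replace slot 3: 2·((-7)+(-15)) − (-2) = -42 → (-7,-15,-42)

-7,-15,-42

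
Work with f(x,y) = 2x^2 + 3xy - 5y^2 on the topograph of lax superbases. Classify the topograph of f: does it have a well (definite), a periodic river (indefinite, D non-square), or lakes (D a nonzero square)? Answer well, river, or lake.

D = b²−4ac = 3² − 4·2·(-5) = 49
D = 7² is a perfect square ⇒ form factors over ℤ ⇒ lakes

lake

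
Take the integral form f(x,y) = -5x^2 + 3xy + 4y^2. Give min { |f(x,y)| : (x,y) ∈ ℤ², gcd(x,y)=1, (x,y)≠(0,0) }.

river: ρ → (4,5,-4)
river: ρ → (-4,3,5)
river: ρ → (5,7,-2)
river: ρ → (-2,9,1)
river: ρ → (1,9,-2)
river: ρ → (-2,7,5)
river: ρ → (5,3,-4)
river: ρ → (-4,5,4)
river: ρ → (4,3,-5)
river: ρ → (-5,7,2)
river: ρ → (2,9,-1)
river: ρ → (-1,9,2)
river: ρ → (2,7,-5)
river: ρ → (-5,3,4)
closes: descent 0, river 14
min |a| on river = 1

1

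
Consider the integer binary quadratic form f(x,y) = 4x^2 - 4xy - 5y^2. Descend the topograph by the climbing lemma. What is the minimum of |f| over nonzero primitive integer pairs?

descent: ρ → (-5,4,4)  [lands on river]
river: ρ → (4,4,-5)
river: ρ → (-5,6,3)
river: ρ → (3,6,-5)
closes: descent 1, river 4
min |a| on river = 3

3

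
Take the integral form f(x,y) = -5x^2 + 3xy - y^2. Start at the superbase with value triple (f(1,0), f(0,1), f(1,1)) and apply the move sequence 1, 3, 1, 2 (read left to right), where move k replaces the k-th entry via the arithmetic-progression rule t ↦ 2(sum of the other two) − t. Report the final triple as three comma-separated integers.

start (-5,-1,-3) = (f(1,0),f(0,1),f(1,1))
replace slot 1: 2·((-1)+(-3)) − (-5) = -3 → (-3,-1,-3)
replace slot 3: 2·((-3)+(-1)) − (-3) = -5 → (-3,-1,-5)
replace slot 1: 2·((-1)+(-5)) − (-3) = -9 → (-9,-1,-5)
replace slot 2: 2·((-9)+(-5)) − (-1) = -27 → (-9,-27,-5)

-9,-27,-5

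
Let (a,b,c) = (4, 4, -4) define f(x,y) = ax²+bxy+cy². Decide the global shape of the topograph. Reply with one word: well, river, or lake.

D = b²−4ac = 4² − 4·4·(-4) = 80
D > 0 non-square ⇒ indefinite ⇒ periodic river

river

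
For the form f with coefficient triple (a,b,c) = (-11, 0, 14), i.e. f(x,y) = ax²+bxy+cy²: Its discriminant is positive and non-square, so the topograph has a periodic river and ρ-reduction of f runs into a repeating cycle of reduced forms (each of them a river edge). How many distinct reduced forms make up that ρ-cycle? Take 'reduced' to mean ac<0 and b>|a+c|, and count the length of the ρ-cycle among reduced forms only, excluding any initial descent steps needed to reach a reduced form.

D = 616, ⌊√D⌋ = 24
descent: ρ → (14,0,-11)
descent: ρ → (-11,22,3)  [lands on river]
river: ρ → (3,20,-18)
river: ρ → (-18,16,5)
river: ρ → (5,24,-2)
river: ρ → (-2,24,5)
river: ρ → (5,16,-18)
river: ρ → (-18,20,3)
river: ρ → (3,22,-11)
ρ-cycle length = 8 (tail of 2 descent steps not counted)

8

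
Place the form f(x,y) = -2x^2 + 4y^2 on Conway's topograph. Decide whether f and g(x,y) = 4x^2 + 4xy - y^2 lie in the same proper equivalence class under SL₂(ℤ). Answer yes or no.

D₁ = 32, D₂ = 32
river cycle of f (length 2): (-2, 4, 2), (2, 4, -2)
river cycle of g (length 2): (-1, 4, 4), (4, 4, -1)
cycles differ ⇒ inequivalent

no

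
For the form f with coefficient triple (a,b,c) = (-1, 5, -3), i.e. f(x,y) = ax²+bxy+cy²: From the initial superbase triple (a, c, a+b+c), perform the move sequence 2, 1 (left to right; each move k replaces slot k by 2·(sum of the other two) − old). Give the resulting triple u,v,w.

start (-1,-3,1) = (f(1,0),f(0,1),f(1,1))
replace slot 2: 2·((-1)+1) − (-3) = 3 → (-1,3,1)
replace slot 1: 2·(3+1) − (-1) = 9 → (9,3,1)

9,3,1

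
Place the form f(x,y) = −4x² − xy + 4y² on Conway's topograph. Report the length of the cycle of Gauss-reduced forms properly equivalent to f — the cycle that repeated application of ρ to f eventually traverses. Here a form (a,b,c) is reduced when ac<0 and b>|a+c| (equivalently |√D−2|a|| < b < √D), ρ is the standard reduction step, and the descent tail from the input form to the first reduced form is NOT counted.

D = 65, ⌊√D⌋ = 8
descent: ρ → (4,1,-4)  [lands on river]
river: ρ → (-4,7,1)
river: ρ → (1,7,-4)
river: ρ → (-4,1,4)
river: ρ → (4,7,-1)
river: ρ → (-1,7,4)
ρ-cycle length = 6 (tail of 1 descent step not counted)

6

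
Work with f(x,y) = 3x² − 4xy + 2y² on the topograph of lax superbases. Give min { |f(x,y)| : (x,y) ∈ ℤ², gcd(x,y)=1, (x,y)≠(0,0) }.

translate: b→2 (≡-4 mod 6), so (3,-4,2)→(3,2,1)
flip: (3,2,1)→(1,-2,3)
translate: b→0 (≡-2 mod 2), so (1,-2,3)→(1,0,2)
reduced (well bottom): (1,0,2) with a≤c, −a<b≤a
well minimum = a = 1

1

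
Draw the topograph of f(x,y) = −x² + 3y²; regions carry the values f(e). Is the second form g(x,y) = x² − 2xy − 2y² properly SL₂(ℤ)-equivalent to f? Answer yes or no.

D₁ = 12, D₂ = 12
river cycle of f (length 2): (-1, 2, 2), (2, 2, -1)
river cycle of g (length 2): (-2, 2, 1), (1, 2, -2)
cycles differ ⇒ inequivalent

no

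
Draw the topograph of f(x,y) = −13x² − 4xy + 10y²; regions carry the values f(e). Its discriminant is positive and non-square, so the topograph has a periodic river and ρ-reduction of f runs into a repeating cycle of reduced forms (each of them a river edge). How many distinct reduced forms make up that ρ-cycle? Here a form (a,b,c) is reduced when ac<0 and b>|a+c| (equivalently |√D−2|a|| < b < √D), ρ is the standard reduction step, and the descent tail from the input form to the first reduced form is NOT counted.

D = 536, ⌊√D⌋ = 23
descent: ρ → (10,4,-13)  [lands on river]
river: ρ → (-13,22,1)
river: ρ → (1,22,-13)
river: ρ → (-13,4,10)
river: ρ → (10,16,-7)
river: ρ → (-7,12,14)
river: ρ → (14,16,-5)
river: ρ → (-5,14,17)
river: ρ → (17,20,-2)
river: ρ → (-2,20,17)
river: ρ → (17,14,-5)
river: ρ → (-5,16,14)
river: ρ → (14,12,-7)
river: ρ → (-7,16,10)
ρ-cycle length = 14 (tail of 1 descent step not counted)

14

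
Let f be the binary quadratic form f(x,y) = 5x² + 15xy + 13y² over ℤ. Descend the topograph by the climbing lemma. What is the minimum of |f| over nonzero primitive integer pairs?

translate: b→5 (≡15 mod 10), so (5,15,13)→(5,5,3)
flip: (5,5,3)→(3,-5,5)
translate: b→1 (≡-5 mod 6), so (3,-5,5)→(3,1,3)
reduced (well bottom): (3,1,3) with a≤c, −a<b≤a
well minimum = a = 3

3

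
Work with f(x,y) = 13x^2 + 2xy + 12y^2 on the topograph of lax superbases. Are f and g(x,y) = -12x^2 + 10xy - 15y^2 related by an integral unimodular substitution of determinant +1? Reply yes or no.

D₁ = -620, D₂ = -620
f: flip: (13,2,12)→(12,-2,13)
f: reduced (well bottom): (12,-2,13) with a≤c, −a<b≤a
g is negative-definite; reduce −g:
−g: reduced (well bottom): (12,-10,15) with a≤c, −a<b≤a
flip sign back: reduced form of g is (-12,10,-15)
reduced forms (12, -2, 13) vs (-12, 10, -15) ⇒ inequivalent

no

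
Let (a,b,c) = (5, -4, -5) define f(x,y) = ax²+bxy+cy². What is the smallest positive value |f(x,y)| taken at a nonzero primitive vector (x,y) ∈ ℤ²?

descent: ρ → (-5,4,5)  [lands on river]
river: ρ → (5,6,-4)
river: ρ → (-4,10,1)
river: ρ → (1,10,-4)
river: ρ → (-4,6,5)
river: ρ → (5,4,-5)
river: ρ → (-5,6,4)
river: ρ → (4,10,-1)
river: ρ → (-1,10,4)
river: ρ → (4,6,-5)
closes: descent 1, river 10
min |a| on river = 1

1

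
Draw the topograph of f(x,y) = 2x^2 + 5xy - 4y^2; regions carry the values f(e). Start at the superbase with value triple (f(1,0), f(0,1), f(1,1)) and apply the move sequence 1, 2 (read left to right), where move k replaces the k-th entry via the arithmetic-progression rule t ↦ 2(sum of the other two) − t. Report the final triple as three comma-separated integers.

start (2,-4,3) = (f(1,0),f(0,1),f(1,1))
replace slot 1: 2·((-4)+3) − 2 = -4 → (-4,-4,3)
replace slot 2: 2·((-4)+3) − (-4) = 2 → (-4,2,3)

-4,2,3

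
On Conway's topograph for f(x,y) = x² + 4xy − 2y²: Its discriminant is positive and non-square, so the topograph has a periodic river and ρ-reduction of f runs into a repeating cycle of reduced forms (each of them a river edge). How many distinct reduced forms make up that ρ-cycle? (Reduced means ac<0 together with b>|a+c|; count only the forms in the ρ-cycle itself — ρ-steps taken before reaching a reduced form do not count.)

D = 24, ⌊√D⌋ = 4
river: ρ → (-2,4,1)
river: ρ → (1,4,-2)
ρ-cycle length = 2 (tail of 0 descent steps not counted)

2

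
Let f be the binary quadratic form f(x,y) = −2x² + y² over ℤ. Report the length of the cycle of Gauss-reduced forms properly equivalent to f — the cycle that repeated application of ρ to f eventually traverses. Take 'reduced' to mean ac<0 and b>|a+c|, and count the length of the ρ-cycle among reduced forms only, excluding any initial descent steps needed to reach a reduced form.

D = 8, ⌊√D⌋ = 2
descent: ρ → (1,2,-1)  [lands on river]
river: ρ → (-1,2,1)
ρ-cycle length = 2 (tail of 1 descent step not counted)

2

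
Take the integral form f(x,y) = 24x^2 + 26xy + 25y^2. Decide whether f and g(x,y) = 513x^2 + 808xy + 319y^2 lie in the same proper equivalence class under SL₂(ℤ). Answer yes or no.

D₁ = -1724, D₂ = -1724
f: translate: b→-22 (≡26 mod 48), so (24,26,25)→(24,-22,23)
f: flip: (24,-22,23)→(23,22,24)
f: reduced (well bottom): (23,22,24) with a≤c, −a<b≤a
g: translate: b→-218 (≡808 mod 1026), so (513,808,319)→(513,-218,24)
g: flip: (513,-218,24)→(24,218,513)
g: translate: b→-22 (≡218 mod 48), so (24,218,513)→(24,-22,23)
g: flip: (24,-22,23)→(23,22,24)
g: reduced (well bottom): (23,22,24) with a≤c, −a<b≤a
reduced forms (23, 22, 24) vs (23, 22, 24) ⇒ equivalent

yes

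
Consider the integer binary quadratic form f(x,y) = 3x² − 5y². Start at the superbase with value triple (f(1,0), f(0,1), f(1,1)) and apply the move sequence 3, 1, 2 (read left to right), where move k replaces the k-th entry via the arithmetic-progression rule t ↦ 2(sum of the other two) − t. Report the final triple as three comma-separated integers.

start (3,-5,-2) = (f(1,0),f(0,1),f(1,1))
replace slot 3: 2·(3+(-5)) − (-2) = -2 → (3,-5,-2)
replace slot 1: 2·((-5)+(-2)) − 3 = -17 → (-17,-5,-2)
replace slot 2: 2·((-17)+(-2)) − (-5) = -33 → (-17,-33,-2)

-17,-33,-2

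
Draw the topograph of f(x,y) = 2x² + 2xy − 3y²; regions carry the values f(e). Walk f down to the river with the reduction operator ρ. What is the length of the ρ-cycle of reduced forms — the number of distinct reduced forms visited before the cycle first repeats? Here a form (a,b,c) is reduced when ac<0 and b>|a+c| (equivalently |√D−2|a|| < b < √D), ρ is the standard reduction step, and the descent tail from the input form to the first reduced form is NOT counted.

D = 28, ⌊√D⌋ = 5
river: ρ → (-3,4,1)
river: ρ → (1,4,-3)
river: ρ → (-3,2,2)
river: ρ → (2,2,-3)
ρ-cycle length = 4 (tail of 0 descent steps not counted)

4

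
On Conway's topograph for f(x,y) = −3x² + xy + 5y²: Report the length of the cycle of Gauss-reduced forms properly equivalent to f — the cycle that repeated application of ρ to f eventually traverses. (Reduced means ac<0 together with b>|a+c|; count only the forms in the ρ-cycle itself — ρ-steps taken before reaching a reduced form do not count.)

D = 61, ⌊√D⌋ = 7
descent: ρ → (5,-1,-3)
descent: ρ → (-3,7,1)  [lands on river]
river: ρ → (1,7,-3)
river: ρ → (-3,5,3)
river: ρ → (3,7,-1)
river: ρ → (-1,7,3)
river: ρ → (3,5,-3)
ρ-cycle length = 6 (tail of 2 descent steps not counted)

6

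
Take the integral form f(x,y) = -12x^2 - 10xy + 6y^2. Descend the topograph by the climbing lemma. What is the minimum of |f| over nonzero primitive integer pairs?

descent: ρ → (6,10,-12)  [lands on river]
river: ρ → (-12,14,4)
river: ρ → (4,18,-4)
river: ρ → (-4,14,12)
river: ρ → (12,10,-6)
river: ρ → (-6,14,8)
river: ρ → (8,18,-2)
river: ρ → (-2,18,8)
river: ρ → (8,14,-6)
river: ρ → (-6,10,12)
river: ρ → (12,14,-4)
river: ρ → (-4,18,4)
river: ρ → (4,14,-12)
river: ρ → (-12,10,6)
river: ρ → (6,14,-8)
river: ρ → (-8,18,2)
river: ρ → (2,18,-8)
river: ρ → (-8,14,6)
closes: descent 1, river 18
min |a| on river = 2

2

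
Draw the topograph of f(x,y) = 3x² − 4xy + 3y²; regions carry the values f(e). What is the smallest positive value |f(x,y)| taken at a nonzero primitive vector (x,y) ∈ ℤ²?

translate: b→2 (≡-4 mod 6), so (3,-4,3)→(3,2,2)
flip: (3,2,2)→(2,-2,3)
translate: b→2 (≡-2 mod 4), so (2,-2,3)→(2,2,3)
reduced (well bottom): (2,2,3) with a≤c, −a<b≤a
well minimum = a = 2

2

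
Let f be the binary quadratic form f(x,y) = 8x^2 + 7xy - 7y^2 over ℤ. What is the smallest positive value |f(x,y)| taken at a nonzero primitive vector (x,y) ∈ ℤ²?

river: ρ → (-7,7,8)
river: ρ → (8,9,-6)
river: ρ → (-6,15,2)
river: ρ → (2,13,-13)
river: ρ → (-13,13,2)
river: ρ → (2,15,-6)
river: ρ → (-6,9,8)
river: ρ → (8,7,-7)
closes: descent 0, river 8
min |a| on river = 2

2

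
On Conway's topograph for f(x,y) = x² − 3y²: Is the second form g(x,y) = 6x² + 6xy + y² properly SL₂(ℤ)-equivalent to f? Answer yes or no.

D₁ = 12, D₂ = 12
river cycle of f (length 2): (1, 2, -2), (-2, 2, 1)
river cycle of g (length 2): (1, 2, -2), (-2, 2, 1)
cycles coincide ⇒ equivalent

yes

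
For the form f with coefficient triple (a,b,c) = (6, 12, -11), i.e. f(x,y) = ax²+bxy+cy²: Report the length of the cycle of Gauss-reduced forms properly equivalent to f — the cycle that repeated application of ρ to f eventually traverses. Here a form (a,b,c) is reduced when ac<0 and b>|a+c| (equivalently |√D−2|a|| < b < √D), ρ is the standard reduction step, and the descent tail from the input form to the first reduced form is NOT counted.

D = 408, ⌊√D⌋ = 20
river: ρ → (-11,10,7)
river: ρ → (7,18,-3)
river: ρ → (-3,18,7)
river: ρ → (7,10,-11)
river: ρ → (-11,12,6)
river: ρ → (6,12,-11)
ρ-cycle length = 6 (tail of 0 descent steps not counted)

6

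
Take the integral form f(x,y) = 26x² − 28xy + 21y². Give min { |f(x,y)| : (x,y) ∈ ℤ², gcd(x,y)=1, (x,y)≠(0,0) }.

translate: b→24 (≡-28 mod 52), so (26,-28,21)→(26,24,19)
flip: (26,24,19)→(19,-24,26)
translate: b→14 (≡-24 mod 38), so (19,-24,26)→(19,14,21)
reduced (well bottom): (19,14,21) with a≤c, −a<b≤a
well minimum = a = 19

19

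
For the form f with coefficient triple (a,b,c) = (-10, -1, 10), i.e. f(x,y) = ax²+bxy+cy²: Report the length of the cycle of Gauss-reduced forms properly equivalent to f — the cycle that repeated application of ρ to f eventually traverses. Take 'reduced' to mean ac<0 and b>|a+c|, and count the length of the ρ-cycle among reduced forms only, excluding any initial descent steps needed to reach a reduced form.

D = 401, ⌊√D⌋ = 20
descent: ρ → (10,1,-10)  [lands on river]
river: ρ → (-10,19,1)
river: ρ → (1,19,-10)
river: ρ → (-10,1,10)
river: ρ → (10,19,-1)
river: ρ → (-1,19,10)
ρ-cycle length = 6 (tail of 1 descent step not counted)

6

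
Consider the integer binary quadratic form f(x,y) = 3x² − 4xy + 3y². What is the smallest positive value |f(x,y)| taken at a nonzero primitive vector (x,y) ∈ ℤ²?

translate: b→2 (≡-4 mod 6), so (3,-4,3)→(3,2,2)
flip: (3,2,2)→(2,-2,3)
translate: b→2 (≡-2 mod 4), so (2,-2,3)→(2,2,3)
reduced (well bottom): (2,2,3) with a≤c, −a<b≤a
well minimum = a = 2

2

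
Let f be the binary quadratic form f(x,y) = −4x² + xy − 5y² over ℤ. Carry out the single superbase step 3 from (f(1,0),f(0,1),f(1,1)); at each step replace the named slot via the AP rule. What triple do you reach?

start (-4,-5,-8) = (f(1,0),f(0,1),f(1,1))
replace slot 3: 2·((-4)+(-5)) − (-8) = -10 → (-4,-5,-10)

-4,-5,-10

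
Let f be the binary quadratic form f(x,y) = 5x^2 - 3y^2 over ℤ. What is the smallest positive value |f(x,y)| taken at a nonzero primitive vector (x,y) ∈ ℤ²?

descent: ρ → (-3,6,2)  [lands on river]
river: ρ → (2,6,-3)
closes: descent 1, river 2
min |a| on river = 2

2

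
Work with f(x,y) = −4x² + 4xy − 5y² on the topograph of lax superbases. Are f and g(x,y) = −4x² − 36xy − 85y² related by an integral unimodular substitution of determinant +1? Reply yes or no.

D₁ = -64, D₂ = -64
f is negative-definite; reduce −f:
−f: translate: b→4 (≡-4 mod 8), so (4,-4,5)→(4,4,5)
−f: reduced (well bottom): (4,4,5) with a≤c, −a<b≤a
flip sign back: reduced form of f is (-4,-4,-5)
g is negative-definite; reduce −g:
−g: translate: b→4 (≡36 mod 8), so (4,36,85)→(4,4,5)
−g: reduced (well bottom): (4,4,5) with a≤c, −a<b≤a
flip sign back: reduced form of g is (-4,-4,-5)
reduced forms (-4, -4, -5) vs (-4, -4, -5) ⇒ equivalent

yes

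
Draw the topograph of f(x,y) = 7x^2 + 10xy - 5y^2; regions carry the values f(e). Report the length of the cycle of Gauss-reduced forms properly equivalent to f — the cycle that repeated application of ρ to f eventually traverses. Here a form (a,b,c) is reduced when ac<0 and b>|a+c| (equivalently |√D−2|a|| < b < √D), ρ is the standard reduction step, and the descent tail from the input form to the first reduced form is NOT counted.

D = 240, ⌊√D⌋ = 15
river: ρ → (-5,10,7)
river: ρ → (7,4,-8)
river: ρ → (-8,12,3)
river: ρ → (3,12,-8)
river: ρ → (-8,4,7)
river: ρ → (7,10,-5)
ρ-cycle length = 6 (tail of 0 descent steps not counted)

6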